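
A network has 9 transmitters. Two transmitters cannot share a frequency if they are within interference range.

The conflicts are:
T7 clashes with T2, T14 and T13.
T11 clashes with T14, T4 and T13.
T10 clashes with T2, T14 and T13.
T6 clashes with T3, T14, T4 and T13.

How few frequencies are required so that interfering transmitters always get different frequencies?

2

T10 and T2 conflict, so at least 2 frequencies are needed.
Using 2 frequencies: T7=1, T11=1, T10=1, T6=1, T3=2, T2=2, T14=2, T4=2, T13=2. Every pair that conflicts lands in different frequencies.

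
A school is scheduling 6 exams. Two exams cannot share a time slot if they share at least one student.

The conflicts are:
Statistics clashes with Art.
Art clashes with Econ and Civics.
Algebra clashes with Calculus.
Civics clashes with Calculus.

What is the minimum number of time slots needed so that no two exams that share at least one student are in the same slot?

2

Statistics and Art conflict, so at least 2 time slots are needed.
2 time slots suffice: time slot 1 → {Art, Calculus}; time slot 2 → {Statistics, Algebra, Econ, Civics}. No two conflicting exams share a time slot.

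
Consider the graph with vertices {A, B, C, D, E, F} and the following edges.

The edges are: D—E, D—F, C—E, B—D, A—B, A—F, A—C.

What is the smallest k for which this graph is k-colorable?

3

The cycle B-A-C-E-D-B has odd length 5, so it cannot be 2-colored; at least 3 colors are needed.
3 colors suffice: color red → {A, D}; color blue → {B, C, F}; color green → {E}. Every edge joins two different colors.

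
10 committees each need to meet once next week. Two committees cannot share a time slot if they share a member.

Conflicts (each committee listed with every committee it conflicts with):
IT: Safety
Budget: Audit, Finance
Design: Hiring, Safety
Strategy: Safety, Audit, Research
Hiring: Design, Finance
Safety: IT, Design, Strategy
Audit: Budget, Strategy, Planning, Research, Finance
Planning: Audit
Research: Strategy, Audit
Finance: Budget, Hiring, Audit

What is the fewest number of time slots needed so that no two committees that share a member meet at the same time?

3

Strategy, Audit, Research are mutually in conflict, so at least 3 time slots are needed.
A valid assignment using 3 time slots: IT=2, Budget=3, Design=2, Strategy=2, Hiring=1, Safety=1, Audit=1, Planning=2, Research=3, Finance=2. Every pair that conflicts lands in different time slots.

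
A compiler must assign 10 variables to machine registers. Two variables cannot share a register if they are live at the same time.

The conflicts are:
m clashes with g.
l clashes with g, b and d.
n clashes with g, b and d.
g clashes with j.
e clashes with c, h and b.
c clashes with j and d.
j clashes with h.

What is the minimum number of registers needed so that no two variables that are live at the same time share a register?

3

The cycle j-g-n-d-c-j has odd length 5, so it cannot be 2-colored; at least 3 registers are needed.
Using 3 registers: m=2, l=2, n=2, g=1, e=2, c=1, j=2, h=1, b=1, d=3. No two conflicting variables share a register.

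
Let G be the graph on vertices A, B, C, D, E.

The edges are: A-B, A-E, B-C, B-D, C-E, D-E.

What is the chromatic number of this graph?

B and C are adjacent, so at least 2 colors are needed.
2 colors suffice: color red → {B, E}; color blue → {A, C, D}. Every edge joins two different colors.

2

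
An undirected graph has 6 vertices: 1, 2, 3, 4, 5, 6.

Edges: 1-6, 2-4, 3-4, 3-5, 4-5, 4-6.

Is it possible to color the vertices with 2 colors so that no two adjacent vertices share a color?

No

3, 4, 5 are pairwise adjacent, so at least 3 colors are needed.
So 2 colors are not enough.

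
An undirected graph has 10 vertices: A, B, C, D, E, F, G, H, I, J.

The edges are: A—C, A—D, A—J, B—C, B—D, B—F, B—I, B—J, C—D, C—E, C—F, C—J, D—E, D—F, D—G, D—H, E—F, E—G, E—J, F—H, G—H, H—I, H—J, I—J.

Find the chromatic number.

4

B, C, D, F are mutually adjacent (a clique of size 4), so at least 4 colors are needed.
4 colors suffice: color red → {D, J}; color blue → {C, H}; color green → {A, F, G, I}; color yellow → {B, E}. Each edge has distinct colors on its endpoints.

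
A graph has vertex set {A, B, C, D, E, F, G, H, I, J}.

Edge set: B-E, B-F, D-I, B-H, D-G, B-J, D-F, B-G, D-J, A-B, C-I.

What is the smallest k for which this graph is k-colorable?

D and G are adjacent, so at least 2 colors are needed.
2 colors suffice: A=2, B=1, C=1, D=1, E=2, F=2, G=2, H=2, I=2, J=2. Every edge joins two different colors.

2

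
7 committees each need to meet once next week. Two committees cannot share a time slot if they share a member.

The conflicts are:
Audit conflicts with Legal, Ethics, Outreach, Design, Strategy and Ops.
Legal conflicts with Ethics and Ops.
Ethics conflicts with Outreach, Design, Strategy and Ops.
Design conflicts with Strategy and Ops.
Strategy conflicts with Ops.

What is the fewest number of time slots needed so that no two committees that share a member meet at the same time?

Audit, Ethics, Design, Strategy, Ops are mutually in conflict, so at least 5 time slots are needed.
5 time slots suffice: time slot 1 → {Audit}; time slot 2 → {Ethics}; time slot 3 → {Outreach, Ops}; time slot 4 → {Legal, Design}; time slot 5 → {Strategy}. No two conflicting committees share a time slot.

5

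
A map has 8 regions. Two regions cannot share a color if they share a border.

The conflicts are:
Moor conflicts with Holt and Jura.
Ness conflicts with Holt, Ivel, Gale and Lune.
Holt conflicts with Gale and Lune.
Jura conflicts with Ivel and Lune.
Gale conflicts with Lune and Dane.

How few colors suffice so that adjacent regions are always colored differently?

Ness, Holt, Gale, Lune all conflict with each other, so at least 4 colors are needed.
A valid assignment using 4 colors: Moor=2, Ness=4, Holt=1, Jura=1, Ivel=2, Gale=2, Lune=3, Dane=1. No two conflicting regions share a color.

4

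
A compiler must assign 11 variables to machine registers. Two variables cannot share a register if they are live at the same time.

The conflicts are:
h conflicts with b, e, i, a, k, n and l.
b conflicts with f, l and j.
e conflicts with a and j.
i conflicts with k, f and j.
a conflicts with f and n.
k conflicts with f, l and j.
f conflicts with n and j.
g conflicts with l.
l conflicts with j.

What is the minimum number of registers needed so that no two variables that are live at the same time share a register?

4

i, k, f, j all conflict with each other, so at least 4 registers are needed.
4 registers suffice: register 1 → {h, f, g}; register 2 → {a, j}; register 3 → {e, i, n, l}; register 4 → {b, k}. Every pair that conflicts lands in different registers.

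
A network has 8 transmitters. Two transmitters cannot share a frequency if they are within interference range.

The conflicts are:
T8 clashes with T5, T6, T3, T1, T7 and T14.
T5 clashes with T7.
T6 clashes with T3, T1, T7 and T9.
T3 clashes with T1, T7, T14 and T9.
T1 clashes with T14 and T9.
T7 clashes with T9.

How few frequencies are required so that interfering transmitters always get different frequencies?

4

T8, T3, T1, T14 pairwise conflict, so at least 4 frequencies are needed.
4 frequencies suffice: frequency 1 → {T5, T3}; frequency 2 → {T8, T9}; frequency 3 → {T1, T7}; frequency 4 → {T6, T14}. Each listed conflict is separated.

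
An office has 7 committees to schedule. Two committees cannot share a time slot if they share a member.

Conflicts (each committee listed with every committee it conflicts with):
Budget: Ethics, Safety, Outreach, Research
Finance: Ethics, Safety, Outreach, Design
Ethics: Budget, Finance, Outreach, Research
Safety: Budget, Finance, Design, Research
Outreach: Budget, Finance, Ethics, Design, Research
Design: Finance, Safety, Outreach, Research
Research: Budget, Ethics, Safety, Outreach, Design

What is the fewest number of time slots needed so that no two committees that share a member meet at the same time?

4

Budget, Ethics, Outreach, Research are mutually in conflict, so at least 4 time slots are needed.
4 time slots suffice: time slot 1 → {Safety, Outreach}; time slot 2 → {Finance, Research}; time slot 3 → {Budget, Design}; time slot 4 → {Ethics}. Each listed conflict is separated.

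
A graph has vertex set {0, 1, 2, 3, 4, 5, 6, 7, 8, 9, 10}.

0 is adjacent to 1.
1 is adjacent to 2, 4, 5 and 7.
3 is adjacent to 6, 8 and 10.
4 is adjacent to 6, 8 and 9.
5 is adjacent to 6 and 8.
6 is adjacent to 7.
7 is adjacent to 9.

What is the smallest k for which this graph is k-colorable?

1 and 5 are adjacent, so at least 2 colors are needed.
A valid assignment using 2 colors: 0=blue, 1=red, 2=blue, 3=blue, 4=blue, 5=blue, 6=red, 7=blue, 8=red, 9=red, 10=red. No two adjacent vertices share a color.

2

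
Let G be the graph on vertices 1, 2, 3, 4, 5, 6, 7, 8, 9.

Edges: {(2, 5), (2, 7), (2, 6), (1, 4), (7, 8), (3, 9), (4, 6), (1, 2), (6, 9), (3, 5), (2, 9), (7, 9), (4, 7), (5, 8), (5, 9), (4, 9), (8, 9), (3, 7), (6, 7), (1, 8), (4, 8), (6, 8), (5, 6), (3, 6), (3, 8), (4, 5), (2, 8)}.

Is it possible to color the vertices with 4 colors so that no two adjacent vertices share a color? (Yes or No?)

No

4, 5, 6, 8, 9 are pairwise adjacent (a clique of size 5), so at least 5 colors are needed.
So 4 colors are not enough.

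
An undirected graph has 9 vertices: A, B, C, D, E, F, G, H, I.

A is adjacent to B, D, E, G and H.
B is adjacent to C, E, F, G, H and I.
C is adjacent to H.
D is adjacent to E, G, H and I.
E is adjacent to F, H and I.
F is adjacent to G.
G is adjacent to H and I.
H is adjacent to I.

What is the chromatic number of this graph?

4

A, B, E, H are pairwise adjacent (a clique of size 4), so at least 4 colors are needed.
4 colors suffice: color 1 → {B, D}; color 2 → {F, H}; color 3 → {C, E, G}; color 4 → {A, I}. No two adjacent vertices share a color.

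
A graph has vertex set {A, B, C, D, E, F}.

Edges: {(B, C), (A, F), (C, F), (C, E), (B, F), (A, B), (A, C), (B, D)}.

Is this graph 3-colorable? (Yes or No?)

No

A, B, C, F are mutually adjacent (a clique of size 4), so at least 4 colors are needed.
So 3 colors are not enough.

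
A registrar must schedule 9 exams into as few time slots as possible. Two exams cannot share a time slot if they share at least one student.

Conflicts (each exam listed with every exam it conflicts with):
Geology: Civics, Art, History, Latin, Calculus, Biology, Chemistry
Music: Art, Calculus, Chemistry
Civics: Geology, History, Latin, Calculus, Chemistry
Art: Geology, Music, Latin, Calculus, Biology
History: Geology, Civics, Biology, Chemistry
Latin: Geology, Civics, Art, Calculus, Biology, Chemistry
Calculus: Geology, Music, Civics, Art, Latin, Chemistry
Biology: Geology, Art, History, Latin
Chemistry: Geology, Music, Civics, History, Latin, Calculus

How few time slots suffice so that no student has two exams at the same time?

5

Geology, Civics, Latin, Calculus, Chemistry all conflict with each other, so at least 5 time slots are needed.
5 time slots suffice: time slot 1 → {Geology, Music}; time slot 2 → {History, Calculus}; time slot 3 → {Latin}; time slot 4 → {Art, Chemistry}; time slot 5 → {Civics, Biology}. No two conflicting exams share a time slot.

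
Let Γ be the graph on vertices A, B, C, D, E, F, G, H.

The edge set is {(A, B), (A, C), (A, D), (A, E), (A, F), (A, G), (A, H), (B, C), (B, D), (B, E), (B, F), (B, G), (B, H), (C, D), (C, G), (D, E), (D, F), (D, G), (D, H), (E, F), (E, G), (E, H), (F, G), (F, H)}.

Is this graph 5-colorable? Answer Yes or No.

A, B, D, E, F, H form a clique, so at least 6 colors are needed.
So 5 colors are not enough.

No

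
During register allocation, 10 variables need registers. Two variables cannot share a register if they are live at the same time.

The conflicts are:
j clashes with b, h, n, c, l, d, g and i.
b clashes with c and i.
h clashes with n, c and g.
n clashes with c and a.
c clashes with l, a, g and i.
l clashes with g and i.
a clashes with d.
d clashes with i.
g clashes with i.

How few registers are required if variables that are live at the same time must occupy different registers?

j, c, l, g, i pairwise conflict, so at least 5 registers are needed.
Using 5 registers: j=2, b=4, h=5, n=3, c=1, l=5, a=2, d=1, g=4, i=3. No two conflicting variables share a register.

5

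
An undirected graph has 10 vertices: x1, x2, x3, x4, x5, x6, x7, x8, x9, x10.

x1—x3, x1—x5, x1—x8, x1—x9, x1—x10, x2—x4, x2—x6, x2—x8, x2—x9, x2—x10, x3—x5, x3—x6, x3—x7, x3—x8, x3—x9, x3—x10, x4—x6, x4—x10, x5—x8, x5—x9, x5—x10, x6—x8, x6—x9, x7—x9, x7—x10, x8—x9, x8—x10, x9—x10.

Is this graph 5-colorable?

x1, x3, x5, x8, x9, x10 are pairwise adjacent (a clique of size 6), so at least 6 colors are needed.
So 5 colors are not enough.

No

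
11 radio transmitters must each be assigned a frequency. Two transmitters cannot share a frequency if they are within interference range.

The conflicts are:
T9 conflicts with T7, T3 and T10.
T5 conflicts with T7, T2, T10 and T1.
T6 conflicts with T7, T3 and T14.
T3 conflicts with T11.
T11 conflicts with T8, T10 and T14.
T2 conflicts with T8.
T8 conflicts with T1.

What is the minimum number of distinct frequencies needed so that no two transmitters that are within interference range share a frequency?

3

The cycle T8-T11-T10-T5-T1-T8 has odd length 5, so it cannot be 2-colored; at least 3 frequencies are needed.
3 frequencies suffice: frequency 1 → {T9, T5, T6, T11}; frequency 2 → {T7, T3, T8, T10, T14}; frequency 3 → {T2, T1}. Each listed conflict is separated.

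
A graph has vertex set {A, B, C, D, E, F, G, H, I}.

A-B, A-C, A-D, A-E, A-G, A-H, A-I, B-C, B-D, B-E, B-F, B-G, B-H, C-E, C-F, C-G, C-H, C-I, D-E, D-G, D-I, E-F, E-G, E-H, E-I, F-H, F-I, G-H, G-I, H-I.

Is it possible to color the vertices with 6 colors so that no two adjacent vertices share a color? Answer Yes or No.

The chromatic number is 6. A, C, E, G, H, I form a clique, so at least 6 colors are needed.
A valid assignment using 6 colors: A=4, B=2, C=6, D=3, E=1, F=4, G=5, H=3, I=2.
That is already a proper 6-coloring.

Yes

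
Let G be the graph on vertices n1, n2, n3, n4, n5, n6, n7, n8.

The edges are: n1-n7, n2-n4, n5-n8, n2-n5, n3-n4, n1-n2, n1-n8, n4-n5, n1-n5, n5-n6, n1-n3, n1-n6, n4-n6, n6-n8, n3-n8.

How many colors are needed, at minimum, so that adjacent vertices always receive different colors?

4

n1, n5, n6, n8 are mutually adjacent (a clique of size 4), so at least 4 colors are needed.
One proper 4-coloring: n1=R, n2=G, n3=B, n4=R, n5=B, n6=Y, n7=B, n8=G. Every edge joins two different colors.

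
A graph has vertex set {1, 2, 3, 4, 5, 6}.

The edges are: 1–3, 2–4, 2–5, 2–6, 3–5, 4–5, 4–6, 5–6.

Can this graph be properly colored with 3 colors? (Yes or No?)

No

2, 4, 5, 6 are mutually adjacent (a clique of size 4), so at least 4 colors are needed.
So 3 colors are not enough.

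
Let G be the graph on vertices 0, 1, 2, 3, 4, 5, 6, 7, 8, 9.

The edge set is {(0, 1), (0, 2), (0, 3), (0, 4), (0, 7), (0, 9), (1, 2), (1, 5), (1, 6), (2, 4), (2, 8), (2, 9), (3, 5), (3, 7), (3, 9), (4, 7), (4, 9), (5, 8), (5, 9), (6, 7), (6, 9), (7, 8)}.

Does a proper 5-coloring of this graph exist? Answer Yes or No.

Yes

The chromatic number is 4. 0, 2, 4, 9 are pairwise adjacent (a clique of size 4), so at least 4 colors are needed.
One proper 4-coloring: 0=blue, 1=red, 2=green, 3=green, 4=yellow, 5=blue, 6=blue, 7=red, 8=yellow, 9=red.
Since 5 ≥ 4, a proper 5-coloring certainly exists.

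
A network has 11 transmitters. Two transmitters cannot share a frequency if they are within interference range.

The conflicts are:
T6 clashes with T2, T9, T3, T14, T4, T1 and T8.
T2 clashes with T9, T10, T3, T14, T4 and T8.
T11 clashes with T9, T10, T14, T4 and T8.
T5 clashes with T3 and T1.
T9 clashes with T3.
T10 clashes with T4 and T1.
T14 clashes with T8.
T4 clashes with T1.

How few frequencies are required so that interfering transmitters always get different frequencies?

T6, T2, T14, T8 pairwise conflict, so at least 4 frequencies are needed.
Using 4 frequencies: T6=2, T2=1, T11=1, T5=2, T9=3, T10=2, T3=4, T14=4, T4=3, T1=1, T8=3. No two conflicting transmitters share a frequency.

4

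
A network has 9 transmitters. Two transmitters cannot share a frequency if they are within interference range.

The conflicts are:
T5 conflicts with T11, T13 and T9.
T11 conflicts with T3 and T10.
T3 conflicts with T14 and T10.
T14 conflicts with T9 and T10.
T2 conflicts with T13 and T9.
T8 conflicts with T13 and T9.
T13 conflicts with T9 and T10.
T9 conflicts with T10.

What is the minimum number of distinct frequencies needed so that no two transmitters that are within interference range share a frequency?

T11, T3, T10 pairwise conflict, so at least 3 frequencies are needed.
3 frequencies suffice: frequency 1 → {T3, T9}; frequency 2 → {T11, T14, T13}; frequency 3 → {T5, T2, T8, T10}. Each listed conflict is separated.

3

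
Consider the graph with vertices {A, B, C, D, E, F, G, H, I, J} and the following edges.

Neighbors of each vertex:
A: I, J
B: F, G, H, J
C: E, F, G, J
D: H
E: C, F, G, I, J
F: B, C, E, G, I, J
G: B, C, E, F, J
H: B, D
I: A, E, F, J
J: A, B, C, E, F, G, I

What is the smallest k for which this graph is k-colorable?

5

C, E, F, G, J are pairwise adjacent (a clique of size 5), so at least 5 colors are needed.
5 colors suffice: A=2, B=4, C=5, D=2, E=4, F=2, G=3, H=1, I=3, J=1. No two adjacent vertices share a color.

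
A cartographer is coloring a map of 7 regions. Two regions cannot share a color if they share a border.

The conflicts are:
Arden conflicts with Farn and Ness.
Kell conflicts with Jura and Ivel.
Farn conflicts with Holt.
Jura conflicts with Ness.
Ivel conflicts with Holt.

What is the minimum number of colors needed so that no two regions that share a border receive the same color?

3

The cycle Jura-Kell-Ivel-Holt-Farn-Arden-Ness-Jura has odd length 7, so it cannot be 2-colored; at least 3 colors are needed.
3 colors suffice: color 1 → {Arden, Kell, Holt}; color 2 → {Farn, Jura, Ivel}; color 3 → {Ness}. Every pair that conflicts lands in different colors.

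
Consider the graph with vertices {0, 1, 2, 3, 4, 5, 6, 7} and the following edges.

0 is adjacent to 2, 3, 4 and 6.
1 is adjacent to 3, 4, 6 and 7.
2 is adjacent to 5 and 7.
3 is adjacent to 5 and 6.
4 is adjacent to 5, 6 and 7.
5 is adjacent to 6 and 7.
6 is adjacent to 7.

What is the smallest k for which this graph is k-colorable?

1, 4, 6, 7 form a clique, so at least 4 colors are needed.
4 colors suffice: color a → {2, 6}; color b → {3, 4}; color c → {0, 7}; color d → {1, 5}. Every edge joins two different colors.

4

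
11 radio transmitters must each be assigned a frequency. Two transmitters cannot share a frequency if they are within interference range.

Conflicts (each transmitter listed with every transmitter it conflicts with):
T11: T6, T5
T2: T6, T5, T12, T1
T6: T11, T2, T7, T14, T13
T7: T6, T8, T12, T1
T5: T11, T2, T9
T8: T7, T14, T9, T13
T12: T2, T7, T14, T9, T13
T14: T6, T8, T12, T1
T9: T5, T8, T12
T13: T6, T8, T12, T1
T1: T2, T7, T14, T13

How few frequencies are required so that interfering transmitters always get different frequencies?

T8 and T14 conflict, so at least 2 frequencies are needed.
Using 2 frequencies: T11=2, T2=2, T6=1, T7=2, T5=1, T8=1, T12=1, T14=2, T9=2, T13=2, T1=1. Every pair that conflicts lands in different frequencies.

2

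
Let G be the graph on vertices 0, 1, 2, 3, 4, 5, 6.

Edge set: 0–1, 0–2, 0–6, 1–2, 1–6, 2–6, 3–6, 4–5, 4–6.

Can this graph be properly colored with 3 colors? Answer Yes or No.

No

0, 1, 2, 6 are pairwise adjacent (a clique of size 4), so at least 4 colors are needed.
So 3 colors are not enough.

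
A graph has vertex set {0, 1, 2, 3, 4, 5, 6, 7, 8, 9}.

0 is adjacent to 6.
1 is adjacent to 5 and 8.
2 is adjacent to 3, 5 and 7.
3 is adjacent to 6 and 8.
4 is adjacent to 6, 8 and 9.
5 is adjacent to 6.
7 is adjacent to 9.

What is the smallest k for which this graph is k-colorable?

The cycle 8-1-5-6-3-8 has odd length 5, so it cannot be 2-colored; at least 3 colors are needed.
A valid assignment using 3 colors: 0=blue, 1=green, 2=red, 3=blue, 4=blue, 5=blue, 6=red, 7=blue, 8=red, 9=red. No two adjacent vertices share a color.

3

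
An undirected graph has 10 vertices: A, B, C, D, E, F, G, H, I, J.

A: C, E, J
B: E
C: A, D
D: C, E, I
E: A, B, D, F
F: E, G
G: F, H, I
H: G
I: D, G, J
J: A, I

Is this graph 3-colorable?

The chromatic number is 3. The cycle G-I-D-E-F-G has odd length 5, so it cannot be 2-colored; at least 3 colors are needed.
3 colors suffice: color red → {C, E, H, I}; color blue → {A, B, D, G}; color green → {F, J}.
That is already a proper 3-coloring.

Yes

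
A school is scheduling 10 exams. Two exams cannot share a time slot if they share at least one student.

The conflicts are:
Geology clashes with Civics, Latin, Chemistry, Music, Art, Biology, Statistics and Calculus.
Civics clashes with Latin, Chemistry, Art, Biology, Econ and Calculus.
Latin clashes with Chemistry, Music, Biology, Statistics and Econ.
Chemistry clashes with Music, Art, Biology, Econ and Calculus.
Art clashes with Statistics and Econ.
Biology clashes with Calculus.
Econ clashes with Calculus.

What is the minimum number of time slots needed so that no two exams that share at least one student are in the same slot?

5

Geology, Civics, Chemistry, Biology, Calculus all conflict with each other, so at least 5 time slots are needed.
Using 5 time slots: Geology=2, Civics=3, Latin=4, Chemistry=1, Music=3, Art=4, Biology=5, Statistics=1, Econ=2, Calculus=4. Each listed conflict is separated.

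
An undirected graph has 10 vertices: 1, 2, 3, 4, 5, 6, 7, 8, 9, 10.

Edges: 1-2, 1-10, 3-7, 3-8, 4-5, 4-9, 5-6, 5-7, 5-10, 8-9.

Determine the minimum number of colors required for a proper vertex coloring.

2

4 and 9 are adjacent, so at least 2 colors are needed.
2 colors suffice: color a → {1, 3, 5, 9}; color b → {2, 4, 6, 7, 8, 10}. Every edge joins two different colors.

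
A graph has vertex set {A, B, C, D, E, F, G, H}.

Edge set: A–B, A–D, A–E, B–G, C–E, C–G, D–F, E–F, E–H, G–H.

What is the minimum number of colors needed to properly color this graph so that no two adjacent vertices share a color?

The cycle H-E-A-B-G-H has odd length 5, so it cannot be 2-colored; at least 3 colors are needed.
3 colors suffice: color 1 → {D, E, G}; color 2 → {A, C, F, H}; color 3 → {B}. Each edge has distinct colors on its endpoints.

3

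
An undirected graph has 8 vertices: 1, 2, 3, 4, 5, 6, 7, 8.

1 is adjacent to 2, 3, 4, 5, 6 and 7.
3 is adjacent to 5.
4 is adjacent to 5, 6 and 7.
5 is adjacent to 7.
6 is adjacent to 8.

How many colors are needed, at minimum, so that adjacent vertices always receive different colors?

1, 4, 5, 7 form a clique, so at least 4 colors are needed.
One proper 4-coloring: 1=a, 2=b, 3=c, 4=c, 5=b, 6=b, 7=d, 8=a. Every edge joins two different colors.

4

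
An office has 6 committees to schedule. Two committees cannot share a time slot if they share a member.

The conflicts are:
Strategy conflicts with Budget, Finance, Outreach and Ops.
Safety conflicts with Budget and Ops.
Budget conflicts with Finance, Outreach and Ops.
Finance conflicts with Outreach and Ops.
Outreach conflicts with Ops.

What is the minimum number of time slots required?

Strategy, Budget, Finance, Outreach, Ops all conflict with each other, so at least 5 time slots are needed.
A valid assignment using 5 time slots: Strategy=4, Safety=3, Budget=2, Finance=5, Outreach=3, Ops=1. Every pair that conflicts lands in different time slots.

5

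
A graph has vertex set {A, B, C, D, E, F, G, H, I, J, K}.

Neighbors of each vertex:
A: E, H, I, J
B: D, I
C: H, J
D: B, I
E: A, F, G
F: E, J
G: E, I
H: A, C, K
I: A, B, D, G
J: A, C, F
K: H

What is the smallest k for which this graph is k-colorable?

3

B, D, I are mutually adjacent, so at least 3 colors are needed.
One proper 3-coloring: A=2, B=2, C=2, D=3, E=1, F=2, G=2, H=1, I=1, J=1, K=2. Each edge has distinct colors on its endpoints.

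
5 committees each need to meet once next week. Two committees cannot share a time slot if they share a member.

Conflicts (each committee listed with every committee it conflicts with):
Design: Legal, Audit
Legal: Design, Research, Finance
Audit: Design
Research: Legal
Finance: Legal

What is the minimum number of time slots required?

2

Design and Audit conflict, so at least 2 time slots are needed.
A valid assignment using 2 time slots: Design=2, Legal=1, Audit=1, Research=2, Finance=2. Every pair that conflicts lands in different time slots.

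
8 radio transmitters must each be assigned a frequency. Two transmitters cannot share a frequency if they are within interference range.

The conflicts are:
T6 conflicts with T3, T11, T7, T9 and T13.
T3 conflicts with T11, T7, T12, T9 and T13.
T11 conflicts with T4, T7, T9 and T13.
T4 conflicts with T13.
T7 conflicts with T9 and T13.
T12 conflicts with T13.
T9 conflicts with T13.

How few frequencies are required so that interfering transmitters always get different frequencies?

6

T6, T3, T11, T7, T9, T13 all conflict with each other, so at least 6 frequencies are needed.
6 frequencies suffice: frequency 1 → {T13}; frequency 2 → {T11, T12}; frequency 3 → {T3, T4}; frequency 4 → {T9}; frequency 5 → {T6}; frequency 6 → {T7}. No two conflicting transmitters share a frequency.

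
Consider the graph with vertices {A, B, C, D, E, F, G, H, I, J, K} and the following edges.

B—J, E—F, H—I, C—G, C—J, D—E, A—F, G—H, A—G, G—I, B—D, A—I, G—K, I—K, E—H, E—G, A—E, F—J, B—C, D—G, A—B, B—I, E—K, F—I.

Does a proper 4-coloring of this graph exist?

Yes

The chromatic number is 3. B, C, J are pairwise adjacent, so at least 3 colors are needed.
A valid assignment using 3 colors: A=green, B=red, C=green, D=green, E=blue, F=red, G=red, H=green, I=blue, J=blue, K=green.
Since 4 ≥ 3, a proper 4-coloring certainly exists.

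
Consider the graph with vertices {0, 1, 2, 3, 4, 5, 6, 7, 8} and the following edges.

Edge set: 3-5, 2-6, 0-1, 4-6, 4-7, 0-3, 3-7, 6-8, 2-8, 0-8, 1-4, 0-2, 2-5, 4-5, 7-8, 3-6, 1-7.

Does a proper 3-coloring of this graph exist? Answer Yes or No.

Yes

The chromatic number is 3. 0, 2, 8 are mutually adjacent, so at least 3 colors are needed.
3 colors suffice: color red → {2, 3, 4}; color blue → {0, 5, 6, 7}; color green → {1, 8}.
That is already a proper 3-coloring.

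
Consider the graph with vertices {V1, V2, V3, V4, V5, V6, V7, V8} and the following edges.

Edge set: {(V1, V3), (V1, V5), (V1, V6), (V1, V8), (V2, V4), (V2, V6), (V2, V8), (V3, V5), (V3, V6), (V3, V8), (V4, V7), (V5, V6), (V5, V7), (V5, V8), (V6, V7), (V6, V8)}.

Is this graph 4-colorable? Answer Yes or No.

No

V1, V3, V5, V6, V8 are mutually adjacent (a clique of size 5), so at least 5 colors are needed.
So 4 colors are not enough.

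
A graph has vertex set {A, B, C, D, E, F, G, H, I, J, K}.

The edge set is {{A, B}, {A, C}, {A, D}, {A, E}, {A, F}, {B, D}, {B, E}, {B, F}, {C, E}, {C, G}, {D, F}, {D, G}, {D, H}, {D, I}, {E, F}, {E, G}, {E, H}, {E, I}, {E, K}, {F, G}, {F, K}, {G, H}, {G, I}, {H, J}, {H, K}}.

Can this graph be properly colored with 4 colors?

The chromatic number is 4. A, B, D, F form a clique, so at least 4 colors are needed.
4 colors suffice: color 1 → {D, E, J}; color 2 → {A, G, K}; color 3 → {C, F, H, I}; color 4 → {B}.
That is already a proper 4-coloring.

Yes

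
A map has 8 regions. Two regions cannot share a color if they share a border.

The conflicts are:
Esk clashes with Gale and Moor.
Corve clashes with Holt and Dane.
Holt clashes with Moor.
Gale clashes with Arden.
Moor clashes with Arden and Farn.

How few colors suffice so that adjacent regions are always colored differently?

2

Corve and Dane conflict, so at least 2 colors are needed.
A valid assignment using 2 colors: Esk=2, Corve=1, Holt=2, Dane=2, Gale=1, Moor=1, Arden=2, Farn=2. Every pair that conflicts lands in different colors.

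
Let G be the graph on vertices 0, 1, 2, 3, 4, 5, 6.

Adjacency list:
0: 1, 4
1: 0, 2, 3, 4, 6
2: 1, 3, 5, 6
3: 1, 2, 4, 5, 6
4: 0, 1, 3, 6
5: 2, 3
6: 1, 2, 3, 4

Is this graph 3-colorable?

1, 2, 3, 6 form a clique, so at least 4 colors are needed.
So 3 colors are not enough.

No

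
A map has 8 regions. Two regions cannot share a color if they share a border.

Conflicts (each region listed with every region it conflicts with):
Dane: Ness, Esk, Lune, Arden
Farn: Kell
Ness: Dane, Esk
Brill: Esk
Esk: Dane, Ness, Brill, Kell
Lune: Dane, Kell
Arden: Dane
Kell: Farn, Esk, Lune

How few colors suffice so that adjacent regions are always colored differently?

3

Dane, Ness, Esk are mutually in conflict, so at least 3 colors are needed.
A valid assignment using 3 colors: Dane=2, Farn=1, Ness=3, Brill=2, Esk=1, Lune=1, Arden=1, Kell=2. No two conflicting regions share a color.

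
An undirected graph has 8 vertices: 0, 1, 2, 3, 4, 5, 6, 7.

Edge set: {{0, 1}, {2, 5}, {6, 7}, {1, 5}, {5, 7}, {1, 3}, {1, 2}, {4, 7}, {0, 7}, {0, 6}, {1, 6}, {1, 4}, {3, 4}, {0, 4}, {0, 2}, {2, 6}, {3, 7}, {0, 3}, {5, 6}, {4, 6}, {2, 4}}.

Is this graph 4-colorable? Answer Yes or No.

No

0, 1, 2, 4, 6 form a clique, so at least 5 colors are needed.
So 4 colors are not enough.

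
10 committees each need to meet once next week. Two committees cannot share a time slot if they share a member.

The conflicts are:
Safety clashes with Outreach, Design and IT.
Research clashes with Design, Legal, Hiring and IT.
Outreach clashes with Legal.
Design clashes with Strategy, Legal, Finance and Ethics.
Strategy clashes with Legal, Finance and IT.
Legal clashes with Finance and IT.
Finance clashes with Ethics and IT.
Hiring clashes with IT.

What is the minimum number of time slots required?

4

Design, Strategy, Legal, Finance are mutually in conflict, so at least 4 time slots are needed.
4 time slots suffice: time slot 1 → {Outreach, Design, IT}; time slot 2 → {Safety, Legal, Ethics, Hiring}; time slot 3 → {Research, Finance}; time slot 4 → {Strategy}. No two conflicting committees share a time slot.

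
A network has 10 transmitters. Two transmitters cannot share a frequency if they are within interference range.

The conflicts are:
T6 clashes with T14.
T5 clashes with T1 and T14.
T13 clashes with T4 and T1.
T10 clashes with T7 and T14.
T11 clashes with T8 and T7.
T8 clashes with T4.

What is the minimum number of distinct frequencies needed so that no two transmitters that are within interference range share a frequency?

The cycle T11-T7-T10-T14-T5-T1-T13-T4-T8-T11 has odd length 9, so it cannot be 2-colored; at least 3 frequencies are needed.
3 frequencies suffice: frequency 1 → {T13, T11, T14}; frequency 2 → {T6, T5, T10, T8}; frequency 3 → {T4, T1, T7}. Every pair that conflicts lands in different frequencies.

3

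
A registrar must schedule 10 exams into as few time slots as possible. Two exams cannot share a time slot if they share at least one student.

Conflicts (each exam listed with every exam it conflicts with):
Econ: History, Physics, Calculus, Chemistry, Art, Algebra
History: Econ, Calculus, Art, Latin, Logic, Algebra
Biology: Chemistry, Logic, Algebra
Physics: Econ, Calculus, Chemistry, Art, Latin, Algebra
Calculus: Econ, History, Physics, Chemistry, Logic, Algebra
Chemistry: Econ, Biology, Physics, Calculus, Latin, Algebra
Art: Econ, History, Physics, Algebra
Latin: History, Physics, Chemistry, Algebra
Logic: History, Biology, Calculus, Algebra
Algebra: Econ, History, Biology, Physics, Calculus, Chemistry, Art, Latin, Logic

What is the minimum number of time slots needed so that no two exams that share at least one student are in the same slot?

Econ, Physics, Calculus, Chemistry, Algebra are mutually in conflict, so at least 5 time slots are needed.
5 time slots suffice: time slot 1 → {Algebra}; time slot 2 → {History, Biology, Physics}; time slot 3 → {Calculus, Art, Latin}; time slot 4 → {Econ, Logic}; time slot 5 → {Chemistry}. No two conflicting exams share a time slot.

5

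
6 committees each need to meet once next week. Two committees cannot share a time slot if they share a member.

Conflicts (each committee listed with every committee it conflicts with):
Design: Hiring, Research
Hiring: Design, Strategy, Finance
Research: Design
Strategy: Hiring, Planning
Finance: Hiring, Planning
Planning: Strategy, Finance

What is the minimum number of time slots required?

Hiring and Finance conflict, so at least 2 time slots are needed.
2 time slots suffice: Design=2, Hiring=1, Research=1, Strategy=2, Finance=2, Planning=1. Every pair that conflicts lands in different time slots.

2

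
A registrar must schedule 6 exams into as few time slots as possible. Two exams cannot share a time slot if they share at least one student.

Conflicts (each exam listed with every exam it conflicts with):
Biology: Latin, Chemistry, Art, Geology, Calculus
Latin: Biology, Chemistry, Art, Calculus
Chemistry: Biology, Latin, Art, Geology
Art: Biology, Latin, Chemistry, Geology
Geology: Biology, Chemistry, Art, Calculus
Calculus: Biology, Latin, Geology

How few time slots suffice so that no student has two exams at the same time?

4

Biology, Latin, Chemistry, Art are mutually in conflict, so at least 4 time slots are needed.
4 time slots suffice: Biology=1, Latin=3, Chemistry=4, Art=2, Geology=3, Calculus=2. Each listed conflict is separated.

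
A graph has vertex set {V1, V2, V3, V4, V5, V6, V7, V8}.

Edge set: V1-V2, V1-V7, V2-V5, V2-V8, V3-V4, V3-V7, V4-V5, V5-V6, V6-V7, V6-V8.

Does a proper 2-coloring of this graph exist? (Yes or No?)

No

The cycle V7-V6-V5-V4-V3-V7 has odd length 5, so it cannot be 2-colored; at least 3 colors are needed.
So 2 colors are not enough.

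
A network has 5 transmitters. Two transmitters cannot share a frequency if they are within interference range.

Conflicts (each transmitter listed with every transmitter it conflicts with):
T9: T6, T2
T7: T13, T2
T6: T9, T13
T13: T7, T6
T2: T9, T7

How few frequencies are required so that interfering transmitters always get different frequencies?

The cycle T2-T9-T6-T13-T7-T2 has odd length 5, so it cannot be 2-colored; at least 3 frequencies are needed.
A valid assignment using 3 frequencies: T9=2, T7=1, T6=1, T13=2, T2=3. Every pair that conflicts lands in different frequencies.

3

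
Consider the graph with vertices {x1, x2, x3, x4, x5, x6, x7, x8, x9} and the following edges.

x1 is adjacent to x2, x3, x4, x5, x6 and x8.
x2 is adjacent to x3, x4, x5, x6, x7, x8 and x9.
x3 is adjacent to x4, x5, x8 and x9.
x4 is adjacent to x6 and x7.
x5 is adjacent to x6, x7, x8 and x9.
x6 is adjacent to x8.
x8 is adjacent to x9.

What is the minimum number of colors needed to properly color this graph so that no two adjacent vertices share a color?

5

x2, x3, x5, x8, x9 are mutually adjacent (a clique of size 5), so at least 5 colors are needed.
5 colors suffice: color 1 → {x2}; color 2 → {x4, x5}; color 3 → {x3, x6, x7}; color 4 → {x8}; color 5 → {x1, x9}. No two adjacent vertices share a color.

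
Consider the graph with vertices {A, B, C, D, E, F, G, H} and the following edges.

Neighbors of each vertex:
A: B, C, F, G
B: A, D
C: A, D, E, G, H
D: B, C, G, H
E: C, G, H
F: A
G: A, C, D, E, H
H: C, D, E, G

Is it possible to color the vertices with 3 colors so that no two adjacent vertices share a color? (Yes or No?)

No

C, D, G, H are pairwise adjacent (a clique of size 4), so at least 4 colors are needed.
So 3 colors are not enough.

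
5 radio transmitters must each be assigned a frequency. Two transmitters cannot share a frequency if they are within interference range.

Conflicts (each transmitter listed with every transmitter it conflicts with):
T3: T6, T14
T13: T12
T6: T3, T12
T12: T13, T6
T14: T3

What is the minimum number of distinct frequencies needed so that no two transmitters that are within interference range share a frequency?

T6 and T12 conflict, so at least 2 frequencies are needed.
2 frequencies suffice: frequency 1 → {T13, T6, T14}; frequency 2 → {T3, T12}. Each listed conflict is separated.

2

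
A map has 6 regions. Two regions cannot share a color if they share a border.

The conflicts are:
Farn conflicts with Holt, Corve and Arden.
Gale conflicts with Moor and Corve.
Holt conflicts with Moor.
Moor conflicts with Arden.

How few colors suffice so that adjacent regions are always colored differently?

The cycle Corve-Gale-Moor-Holt-Farn-Corve has odd length 5, so it cannot be 2-colored; at least 3 colors are needed.
A valid assignment using 3 colors: Farn=1, Gale=2, Holt=2, Moor=1, Corve=3, Arden=2. Every pair that conflicts lands in different colors.

3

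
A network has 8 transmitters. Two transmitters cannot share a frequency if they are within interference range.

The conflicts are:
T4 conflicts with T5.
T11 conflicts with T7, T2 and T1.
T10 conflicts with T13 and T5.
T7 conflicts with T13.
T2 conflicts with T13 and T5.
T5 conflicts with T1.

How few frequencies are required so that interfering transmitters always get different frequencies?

T11 and T7 conflict, so at least 2 frequencies are needed.
A valid assignment using 2 frequencies: T4=2, T11=1, T10=2, T7=2, T2=2, T13=1, T5=1, T1=2. No two conflicting transmitters share a frequency.

2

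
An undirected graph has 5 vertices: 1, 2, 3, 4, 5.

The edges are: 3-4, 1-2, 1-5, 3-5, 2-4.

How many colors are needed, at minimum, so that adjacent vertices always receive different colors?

The cycle 2-4-3-5-1-2 has odd length 5, so it cannot be 2-colored; at least 3 colors are needed.
A valid assignment using 3 colors: 1=blue, 2=red, 3=red, 4=blue, 5=green. Each edge has distinct colors on its endpoints.

3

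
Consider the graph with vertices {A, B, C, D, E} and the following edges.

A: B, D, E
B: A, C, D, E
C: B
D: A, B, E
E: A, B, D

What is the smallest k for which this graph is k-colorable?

4

A, B, D, E are pairwise adjacent (a clique of size 4), so at least 4 colors are needed.
4 colors suffice: color 1 → {B}; color 2 → {C, D}; color 3 → {A}; color 4 → {E}. No two adjacent vertices share a color.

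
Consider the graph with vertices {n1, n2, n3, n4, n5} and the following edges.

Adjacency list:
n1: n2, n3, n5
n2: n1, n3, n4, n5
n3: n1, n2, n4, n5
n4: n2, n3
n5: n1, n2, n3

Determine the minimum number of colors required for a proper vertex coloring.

n1, n2, n3, n5 are mutually adjacent (a clique of size 4), so at least 4 colors are needed.
4 colors suffice: color 1 → {n3}; color 2 → {n2}; color 3 → {n1, n4}; color 4 → {n5}. Every edge joins two different colors.

4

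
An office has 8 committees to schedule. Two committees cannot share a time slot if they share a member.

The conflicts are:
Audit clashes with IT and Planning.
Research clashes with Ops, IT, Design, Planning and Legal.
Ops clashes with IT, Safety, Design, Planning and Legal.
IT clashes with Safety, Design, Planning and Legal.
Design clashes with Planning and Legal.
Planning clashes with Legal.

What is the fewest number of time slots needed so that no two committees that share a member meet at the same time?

6

Research, Ops, IT, Design, Planning, Legal pairwise conflict, so at least 6 time slots are needed.
6 time slots suffice: time slot 1 → {IT}; time slot 2 → {Audit, Ops}; time slot 3 → {Safety, Planning}; time slot 4 → {Research}; time slot 5 → {Legal}; time slot 6 → {Design}. Each listed conflict is separated.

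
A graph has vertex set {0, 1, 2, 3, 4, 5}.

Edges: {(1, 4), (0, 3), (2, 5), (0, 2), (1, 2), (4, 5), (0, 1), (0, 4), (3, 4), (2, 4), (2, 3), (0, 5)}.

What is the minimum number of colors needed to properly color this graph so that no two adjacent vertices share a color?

0, 1, 2, 4 are mutually adjacent (a clique of size 4), so at least 4 colors are needed.
4 colors suffice: 0=red, 1=yellow, 2=blue, 3=yellow, 4=green, 5=yellow. Each edge has distinct colors on its endpoints.

4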